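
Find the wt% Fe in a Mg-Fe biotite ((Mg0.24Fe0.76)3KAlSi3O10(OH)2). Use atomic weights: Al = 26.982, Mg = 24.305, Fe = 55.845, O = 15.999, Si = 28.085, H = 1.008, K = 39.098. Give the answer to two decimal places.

M((Mg0.24Fe0.76)3KAlSi3O10(OH)2) = 489.165 g/mol.
Fe contributes 2.28 × 55.845 = 127.327 g per mole.
127.327/489.165 = 0.2603 → 26.03%.

26.03 mass %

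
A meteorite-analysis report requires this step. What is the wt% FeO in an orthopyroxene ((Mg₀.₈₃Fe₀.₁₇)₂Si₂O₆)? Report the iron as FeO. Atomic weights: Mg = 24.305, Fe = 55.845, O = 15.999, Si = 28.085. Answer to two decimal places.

Molar mass of (Mg₀.₈₃Fe₀.₁₇)₂Si₂O₆ = 1.66×24.305 + 0.34×55.845 + 2×28.085 + 6×15.999 = 211.498 g/mol.
Each formula unit contains 0.34 Fe, equivalent to 0.34/1 = 0.3400 mol FeO.
M(FeO) = 1×55.845 + 1×15.999 = 71.844 g/mol.
Mass of FeO per formula unit = 0.3400 × 71.844 = 24.427 g.
FeO wt% = 24.427 / 211.498 × 100 = 11.55%.

11.55 wt%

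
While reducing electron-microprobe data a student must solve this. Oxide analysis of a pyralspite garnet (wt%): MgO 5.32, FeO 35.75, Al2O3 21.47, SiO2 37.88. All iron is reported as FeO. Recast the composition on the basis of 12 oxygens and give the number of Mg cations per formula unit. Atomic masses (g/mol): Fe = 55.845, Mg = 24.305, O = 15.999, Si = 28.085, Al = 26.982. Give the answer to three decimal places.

5.32 wt% MgO ÷ 40.304 g/mol = 0.13200 mol, giving 0.13200 Mg and 0.13200 O.
35.75 wt% FeO ÷ 71.844 g/mol = 0.49761 mol, giving 0.49761 Fe and 0.49761 O.
21.47 wt% Al2O3 ÷ 101.961 g/mol = 0.21057 mol, giving 0.42114 Al and 0.63171 O.
37.88 wt% SiO2 ÷ 60.083 g/mol = 0.63046 mol, giving 0.63046 Si and 1.26092 O.
Oxygen sums to 2.52224; scaling by 12/2.52224 = 4.75768 puts the formula on 12 O.
Mg: 0.13200 × 4.75768 = 0.628 atoms per formula unit.

0.628 Mg apfu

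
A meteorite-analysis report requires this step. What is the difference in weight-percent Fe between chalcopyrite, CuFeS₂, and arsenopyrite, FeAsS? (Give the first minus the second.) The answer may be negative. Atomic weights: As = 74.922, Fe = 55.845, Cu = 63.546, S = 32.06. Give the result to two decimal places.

-3.87 percentage points

First mineral: 55.845 g Fe in 183.511 g formula = 30.43 wt% Fe.
Second mineral: 55.845 g Fe in 162.827 g formula = 34.30 wt% Fe.
30.43% − 34.30% gives a difference of -3.87 percentage points.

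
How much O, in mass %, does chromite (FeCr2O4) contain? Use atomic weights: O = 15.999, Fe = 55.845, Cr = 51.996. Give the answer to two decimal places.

Formula mass = 1·55.845 + 2·51.996 + 4·15.999 = 223.833 g/mol, of which 63.996 g is O.
So O makes up 63.996/223.833 = 0.2859 of the mass, i.e. 28.59%.

28.59 mass %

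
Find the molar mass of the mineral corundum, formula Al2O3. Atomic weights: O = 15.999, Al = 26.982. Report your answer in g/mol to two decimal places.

101.96 g/mol

Al: 2 × 26.982 = 53.9640
O: 3 × 15.999 = 47.9970
Summing the contributions gives the formula mass.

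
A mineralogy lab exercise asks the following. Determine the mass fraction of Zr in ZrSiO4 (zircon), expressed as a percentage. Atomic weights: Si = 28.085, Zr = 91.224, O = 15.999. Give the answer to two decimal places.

Molar mass of ZrSiO4: 1*91.224 + 1*28.085 + 4*15.999 = 183.305 g/mol.
Mass of Zr per formula unit: 1 × 91.224 = 91.224 g.
Weight fraction Zr = 91.224 / 183.305 = 0.4977.

49.77 wt%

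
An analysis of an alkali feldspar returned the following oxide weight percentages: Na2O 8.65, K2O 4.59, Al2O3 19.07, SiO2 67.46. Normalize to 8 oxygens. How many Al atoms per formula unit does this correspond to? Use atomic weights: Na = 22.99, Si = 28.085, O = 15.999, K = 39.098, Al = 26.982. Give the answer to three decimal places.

Na2O (M=61.979): mol = 0.13956; Na = 0.27912, O = 0.13956.
K2O (M=94.195): mol = 0.04873; K = 0.09746, O = 0.04873.
Al2O3 (M=101.961): mol = 0.18703; Al = 0.37406, O = 0.56109.
SiO2 (M=60.083): mol = 1.12278; Si = 1.12278, O = 2.24556.
ΣO = 2.99494; factor = 8/ΣO = 2.67117.
Al apfu = 0.37406 × 2.67117 = 0.999.

0.999 Al apfu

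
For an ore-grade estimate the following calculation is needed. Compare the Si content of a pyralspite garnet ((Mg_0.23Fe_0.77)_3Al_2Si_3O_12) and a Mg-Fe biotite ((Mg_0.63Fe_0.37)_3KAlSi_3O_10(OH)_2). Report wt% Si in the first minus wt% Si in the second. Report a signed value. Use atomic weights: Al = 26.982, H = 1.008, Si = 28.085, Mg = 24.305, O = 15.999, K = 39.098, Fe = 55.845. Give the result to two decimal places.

-0.93 percentage points

Si in (Mg_0.23Fe_0.77)_3Al_2Si_3O_12: molar mass 475.979 g/mol; 3×28.085 = 84.255 g → 17.70 wt%.
Si in (Mg_0.63Fe_0.37)_3KAlSi_3O_10(OH)_2: molar mass 452.263 g/mol; 3×28.085 = 84.255 g → 18.63 wt%.
Difference = 17.70 − 18.63 = -0.93 percentage points.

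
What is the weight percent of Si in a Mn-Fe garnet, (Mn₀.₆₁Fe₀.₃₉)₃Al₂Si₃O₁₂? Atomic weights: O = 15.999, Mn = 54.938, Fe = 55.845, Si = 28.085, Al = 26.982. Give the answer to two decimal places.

16.98 weight percent

Formula mass = 1.83*54.938 + 1.17*55.845 + 2*26.982 + 3*28.085 + 12*15.999 = 496.082 g/mol, of which 84.255 g is Si.
So Si makes up 84.255/496.082 = 0.1698 of the mass, i.e. 16.98%.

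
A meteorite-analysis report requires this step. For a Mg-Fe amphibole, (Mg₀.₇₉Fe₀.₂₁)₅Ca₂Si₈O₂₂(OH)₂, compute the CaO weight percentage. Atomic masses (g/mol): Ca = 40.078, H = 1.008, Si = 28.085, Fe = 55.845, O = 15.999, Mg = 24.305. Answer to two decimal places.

M((Mg₀.₇₉Fe₀.₂₁)₅Ca₂Si₈O₂₂(OH)₂) = 845.470 g/mol; M(CaO) = 56.077 g/mol.
Moles CaO per formula unit = 2 Ca ÷ 1 = 2.0000.
CaO fraction = (2.0000 × 56.077) / 845.470 = 112.154/845.470 = 0.1327.

13.27 wt%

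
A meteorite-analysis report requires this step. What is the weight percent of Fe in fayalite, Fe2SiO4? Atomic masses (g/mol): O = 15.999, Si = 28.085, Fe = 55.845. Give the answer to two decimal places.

Formula mass = 2×55.845 + 1×28.085 + 4×15.999 = 203.771 g/mol, of which 111.690 g is Fe.
So Fe makes up 111.690/203.771 = 0.5481 of the mass, i.e. 54.81%.

54.81 wt%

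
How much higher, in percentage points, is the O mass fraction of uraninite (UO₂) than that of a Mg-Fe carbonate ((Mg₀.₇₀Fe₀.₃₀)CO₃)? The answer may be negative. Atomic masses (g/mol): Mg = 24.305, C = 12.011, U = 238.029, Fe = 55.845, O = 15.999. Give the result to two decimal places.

O in UO₂: molar mass 270.027 g/mol; 2×15.999 = 31.998 g → 11.85 wt%.
O in (Mg₀.₇₀Fe₀.₃₀)CO₃: molar mass 93.775 g/mol; 3×15.999 = 47.997 g → 51.18 wt%.
Difference = 11.85 − 51.18 = -39.33 percentage points.

-39.33 percentage points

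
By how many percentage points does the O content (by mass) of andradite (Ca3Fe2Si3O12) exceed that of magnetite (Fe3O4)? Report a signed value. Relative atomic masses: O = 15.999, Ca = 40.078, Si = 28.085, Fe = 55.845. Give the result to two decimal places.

10.14 percentage points

M(Ca3Fe2Si3O12) = 508.167 g/mol, so wt% O = 191.988/508.167 × 100 = 37.78%.
M(Fe3O4) = 231.531 g/mol, so wt% O = 63.996/231.531 × 100 = 27.64%.
37.78 − 27.64 = 10.14 pp.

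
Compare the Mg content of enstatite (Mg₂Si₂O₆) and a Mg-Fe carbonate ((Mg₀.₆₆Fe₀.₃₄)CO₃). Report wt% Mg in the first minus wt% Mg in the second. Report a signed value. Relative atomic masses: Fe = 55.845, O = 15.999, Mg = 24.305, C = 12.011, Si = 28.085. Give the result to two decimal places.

7.33 percentage points

Mg in Mg₂Si₂O₆: molar mass 200.774 g/mol; 2×24.305 = 48.610 g → 24.21 wt%.
Mg in (Mg₀.₆₆Fe₀.₃₄)CO₃: molar mass 95.037 g/mol; 0.66×24.305 = 16.041 g → 16.88 wt%.
Difference = 24.21 − 16.88 = 7.33 percentage points.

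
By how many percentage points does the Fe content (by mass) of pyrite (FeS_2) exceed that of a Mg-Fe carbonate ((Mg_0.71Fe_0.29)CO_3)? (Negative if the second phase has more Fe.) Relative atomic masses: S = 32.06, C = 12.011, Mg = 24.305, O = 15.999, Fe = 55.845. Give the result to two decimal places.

M(FeS_2) = 119.965 g/mol, so wt% Fe = 55.845/119.965 × 100 = 46.55%.
M((Mg_0.71Fe_0.29)CO_3) = 93.460 g/mol, so wt% Fe = 16.195/93.460 × 100 = 17.33%.
46.55 − 17.33 = 29.22 pp.

29.22 percentage points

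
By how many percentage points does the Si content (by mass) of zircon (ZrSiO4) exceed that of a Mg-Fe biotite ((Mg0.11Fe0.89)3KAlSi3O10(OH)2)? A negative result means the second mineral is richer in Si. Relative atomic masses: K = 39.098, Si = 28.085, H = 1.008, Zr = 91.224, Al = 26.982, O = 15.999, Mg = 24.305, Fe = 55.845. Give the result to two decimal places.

M(ZrSiO4) = 183.305 g/mol, so wt% Si = 28.085/183.305 × 100 = 15.32%.
M((Mg0.11Fe0.89)3KAlSi3O10(OH)2) = 501.466 g/mol, so wt% Si = 84.255/501.466 × 100 = 16.80%.
15.32 − 16.80 = -1.48 pp.

-1.48 percentage points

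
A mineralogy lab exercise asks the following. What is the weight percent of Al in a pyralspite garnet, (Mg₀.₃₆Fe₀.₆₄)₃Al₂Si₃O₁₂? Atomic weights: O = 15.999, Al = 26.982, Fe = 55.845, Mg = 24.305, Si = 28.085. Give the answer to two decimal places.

Molar mass of (Mg₀.₃₆Fe₀.₆₄)₃Al₂Si₃O₁₂: 1.08*24.305 + 1.92*55.845 + 2*26.982 + 3*28.085 + 12*15.999 = 463.679 g/mol.
Mass of Al per formula unit: 2 × 26.982 = 53.964 g.
Weight fraction Al = 53.964 / 463.679 = 0.1164.

11.64 mass %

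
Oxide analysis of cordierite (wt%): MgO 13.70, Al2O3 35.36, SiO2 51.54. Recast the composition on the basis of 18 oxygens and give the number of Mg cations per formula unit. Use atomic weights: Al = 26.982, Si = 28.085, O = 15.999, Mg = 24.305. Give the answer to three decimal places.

1.976 Mg apfu

MgO (M=40.304): mol = 0.33992; Mg = 0.33992, O = 0.33992.
Al2O3 (M=101.961): mol = 0.34680; Al = 0.69360, O = 1.04040.
SiO2 (M=60.083): mol = 0.85781; Si = 0.85781, O = 1.71562.
ΣO = 3.09594; factor = 18/ΣO = 5.81407.
Mg apfu = 0.33992 × 5.81407 = 1.976.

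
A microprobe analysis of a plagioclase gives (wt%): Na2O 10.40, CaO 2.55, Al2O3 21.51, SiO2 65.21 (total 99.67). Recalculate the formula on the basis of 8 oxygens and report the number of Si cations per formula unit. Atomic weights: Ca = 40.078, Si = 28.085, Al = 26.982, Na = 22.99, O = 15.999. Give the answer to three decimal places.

10.40 wt% Na2O ÷ 61.979 g/mol = 0.16780 mol, giving 0.33560 Na and 0.16780 O.
2.55 wt% CaO ÷ 56.077 g/mol = 0.04547 mol, giving 0.04547 Ca and 0.04547 O.
21.51 wt% Al2O3 ÷ 101.961 g/mol = 0.21096 mol, giving 0.42192 Al and 0.63288 O.
65.21 wt% SiO2 ÷ 60.083 g/mol = 1.08533 mol, giving 1.08533 Si and 2.17066 O.
Oxygen sums to 3.01681; scaling by 8/3.01681 = 2.65181 puts the formula on 8 O.
Si: 1.08533 × 2.65181 = 2.878 atoms per formula unit.

2.878 Si apfu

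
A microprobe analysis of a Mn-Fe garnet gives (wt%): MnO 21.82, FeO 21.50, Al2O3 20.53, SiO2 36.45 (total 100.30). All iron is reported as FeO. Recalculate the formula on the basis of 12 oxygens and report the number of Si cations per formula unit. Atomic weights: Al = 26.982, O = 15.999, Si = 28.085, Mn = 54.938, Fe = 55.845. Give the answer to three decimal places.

3.003 Si apfu

MnO (M=70.937): mol = 0.30760; Mn = 0.30760, O = 0.30760.
FeO (M=71.844): mol = 0.29926; Fe = 0.29926, O = 0.29926.
Al2O3 (M=101.961): mol = 0.20135; Al = 0.40270, O = 0.60405.
SiO2 (M=60.083): mol = 0.60666; Si = 0.60666, O = 1.21332.
ΣO = 2.42423; factor = 12/ΣO = 4.95003.
Si apfu = 0.60666 × 4.95003 = 3.003.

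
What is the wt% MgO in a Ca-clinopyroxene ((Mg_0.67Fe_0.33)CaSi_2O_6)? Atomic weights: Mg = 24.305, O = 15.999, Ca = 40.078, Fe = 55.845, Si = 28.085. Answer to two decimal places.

M((Mg_0.67Fe_0.33)CaSi_2O_6) = 226.955 g/mol; M(MgO) = 40.304 g/mol.
Moles MgO per formula unit = 0.67 Mg ÷ 1 = 0.6700.
MgO fraction = (0.6700 × 40.304) / 226.955 = 27.004/226.955 = 0.1190.

11.90 wt%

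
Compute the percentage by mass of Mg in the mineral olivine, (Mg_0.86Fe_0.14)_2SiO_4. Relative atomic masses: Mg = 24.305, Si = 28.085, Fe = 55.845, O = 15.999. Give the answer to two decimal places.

M((Mg_0.86Fe_0.14)_2SiO_4) = 149.522 g/mol.
Mg contributes 1.72 × 24.305 = 41.805 g per mole.
41.805/149.522 = 0.2796 → 27.96%.

27.96 weight percent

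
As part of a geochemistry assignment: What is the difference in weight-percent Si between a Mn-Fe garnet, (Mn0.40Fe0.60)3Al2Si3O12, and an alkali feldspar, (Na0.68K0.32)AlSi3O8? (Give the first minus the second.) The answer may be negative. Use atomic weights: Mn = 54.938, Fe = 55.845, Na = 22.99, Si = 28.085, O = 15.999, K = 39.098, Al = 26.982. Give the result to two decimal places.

-14.55 percentage points

Si in (Mn0.40Fe0.60)3Al2Si3O12: molar mass 496.654 g/mol; 3×28.085 = 84.255 g → 16.96 wt%.
Si in (Na0.68K0.32)AlSi3O8: molar mass 267.374 g/mol; 3×28.085 = 84.255 g → 31.51 wt%.
Difference = 16.96 − 31.51 = -14.55 percentage points.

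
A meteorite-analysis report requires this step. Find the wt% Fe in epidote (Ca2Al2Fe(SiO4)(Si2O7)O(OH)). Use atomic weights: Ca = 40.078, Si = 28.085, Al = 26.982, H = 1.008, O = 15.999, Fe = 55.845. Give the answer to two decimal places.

11.56 mass %

M(Ca2Al2Fe(SiO4)(Si2O7)O(OH)) = 483.215 g/mol.
Fe contributes 1 × 55.845 = 55.845 g per mole.
55.845/483.215 = 0.1156 → 11.56%.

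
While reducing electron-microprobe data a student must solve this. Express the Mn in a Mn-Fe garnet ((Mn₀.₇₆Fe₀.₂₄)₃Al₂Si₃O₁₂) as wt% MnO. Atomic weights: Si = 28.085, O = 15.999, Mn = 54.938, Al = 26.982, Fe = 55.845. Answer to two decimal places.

M((Mn₀.₇₆Fe₀.₂₄)₃Al₂Si₃O₁₂) = 495.674 g/mol; M(MnO) = 70.937 g/mol.
Moles MnO per formula unit = 2.28 Mn ÷ 1 = 2.2800.
MnO fraction = (2.2800 × 70.937) / 495.674 = 161.736/495.674 = 0.3263.

32.63 wt%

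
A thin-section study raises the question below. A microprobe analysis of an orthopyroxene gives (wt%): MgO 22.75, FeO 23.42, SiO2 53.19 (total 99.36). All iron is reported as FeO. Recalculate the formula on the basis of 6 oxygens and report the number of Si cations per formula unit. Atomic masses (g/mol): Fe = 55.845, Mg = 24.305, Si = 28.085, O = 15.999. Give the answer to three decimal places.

1.996 Si apfu

22.75 wt% MgO ÷ 40.304 g/mol = 0.56446 mol, giving 0.56446 Mg and 0.56446 O.
23.42 wt% FeO ÷ 71.844 g/mol = 0.32598 mol, giving 0.32598 Fe and 0.32598 O.
53.19 wt% SiO2 ÷ 60.083 g/mol = 0.88528 mol, giving 0.88528 Si and 1.77056 O.
Oxygen sums to 2.66100; scaling by 6/2.66100 = 2.25479 puts the formula on 6 O.
Si: 0.88528 × 2.25479 = 1.996 atoms per formula unit.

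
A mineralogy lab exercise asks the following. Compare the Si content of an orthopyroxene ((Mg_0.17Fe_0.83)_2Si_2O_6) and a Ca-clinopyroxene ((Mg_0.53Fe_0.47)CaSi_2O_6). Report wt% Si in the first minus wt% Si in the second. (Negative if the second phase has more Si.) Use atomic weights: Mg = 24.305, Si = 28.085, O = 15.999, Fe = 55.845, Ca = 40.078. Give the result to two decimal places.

M((Mg_0.17Fe_0.83)_2Si_2O_6) = 253.130 g/mol, so wt% Si = 56.170/253.130 × 100 = 22.19%.
M((Mg_0.53Fe_0.47)CaSi_2O_6) = 231.371 g/mol, so wt% Si = 56.170/231.371 × 100 = 24.28%.
22.19 − 24.28 = -2.09 pp.

-2.09 percentage points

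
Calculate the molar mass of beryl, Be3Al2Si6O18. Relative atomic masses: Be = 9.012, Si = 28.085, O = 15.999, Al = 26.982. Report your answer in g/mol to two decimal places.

The formula mass is the sum 3*9.012 + 2*26.982 + 6*28.085 + 18*15.999.

537.49 g/mol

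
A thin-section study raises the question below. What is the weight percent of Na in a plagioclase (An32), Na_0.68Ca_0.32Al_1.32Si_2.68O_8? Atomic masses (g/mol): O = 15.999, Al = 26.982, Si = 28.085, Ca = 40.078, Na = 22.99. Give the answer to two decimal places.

5.85 wt%

Formula mass = 0.68·22.99 + 0.32·40.078 + 1.32·26.982 + 2.68·28.085 + 8·15.999 = 267.334 g/mol, of which 15.633 g is Na.
So Na makes up 15.633/267.334 = 0.0585 of the mass, i.e. 5.85%.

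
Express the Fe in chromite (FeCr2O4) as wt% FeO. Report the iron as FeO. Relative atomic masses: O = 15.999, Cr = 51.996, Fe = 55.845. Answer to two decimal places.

Formula mass = 223.833 g/mol.
1 Fe → 1.0000 mol FeO per formula unit; M(FeO) = 71.844, so FeO mass = 71.844 g.
71.844/223.833 × 100 = 32.10 wt%.

32.10 wt%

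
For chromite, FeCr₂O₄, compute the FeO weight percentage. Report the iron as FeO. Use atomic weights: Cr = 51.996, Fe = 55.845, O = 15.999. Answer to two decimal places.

32.10 wt%

Formula mass = 223.833 g/mol.
1 Fe → 1.0000 mol FeO per formula unit; M(FeO) = 71.844, so FeO mass = 71.844 g.
71.844/223.833 × 100 = 32.10 wt%.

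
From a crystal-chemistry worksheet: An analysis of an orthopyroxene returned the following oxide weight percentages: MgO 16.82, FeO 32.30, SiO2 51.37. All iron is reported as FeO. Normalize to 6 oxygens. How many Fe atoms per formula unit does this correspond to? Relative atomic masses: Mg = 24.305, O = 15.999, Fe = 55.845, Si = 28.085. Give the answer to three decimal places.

16.82 wt% MgO ÷ 40.304 g/mol = 0.41733 mol, giving 0.41733 Mg and 0.41733 O.
32.30 wt% FeO ÷ 71.844 g/mol = 0.44959 mol, giving 0.44959 Fe and 0.44959 O.
51.37 wt% SiO2 ÷ 60.083 g/mol = 0.85498 mol, giving 0.85498 Si and 1.70996 O.
Oxygen sums to 2.57688; scaling by 6/2.57688 = 2.32840 puts the formula on 6 O.
Fe: 0.44959 × 2.32840 = 1.047 atoms per formula unit.

1.047 Fe apfu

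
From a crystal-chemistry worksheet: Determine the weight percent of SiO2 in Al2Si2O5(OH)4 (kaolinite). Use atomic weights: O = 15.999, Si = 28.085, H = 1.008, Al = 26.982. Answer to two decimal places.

Molar mass of Al2Si2O5(OH)4 = 2·26.982 + 2·28.085 + 9·15.999 + 4·1.008 = 258.157 g/mol.
Each formula unit contains 2 Si, equivalent to 2/1 = 2.0000 mol SiO2.
M(SiO2) = 1×28.085 + 2×15.999 = 60.083 g/mol.
Mass of SiO2 per formula unit = 2.0000 × 60.083 = 120.166 g.
SiO2 wt% = 120.166 / 258.157 × 100 = 46.55%.

46.55 wt%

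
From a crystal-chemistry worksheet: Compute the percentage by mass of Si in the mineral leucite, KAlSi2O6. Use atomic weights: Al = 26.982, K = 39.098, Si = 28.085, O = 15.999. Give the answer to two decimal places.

25.74 weight percent

Molar mass of KAlSi2O6: 1×39.098 + 1×26.982 + 2×28.085 + 6×15.999 = 218.244 g/mol.
Mass of Si per formula unit: 2 × 28.085 = 56.170 g.
Weight fraction Si = 56.170 / 218.244 = 0.2574.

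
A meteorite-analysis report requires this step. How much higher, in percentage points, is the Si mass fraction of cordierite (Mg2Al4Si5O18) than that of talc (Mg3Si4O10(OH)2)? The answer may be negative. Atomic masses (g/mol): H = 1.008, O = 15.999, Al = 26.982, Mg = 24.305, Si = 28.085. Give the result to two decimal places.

First mineral: 140.425 g Si in 584.945 g formula = 24.01 wt% Si.
Second mineral: 112.340 g Si in 379.259 g formula = 29.62 wt% Si.
24.01% − 29.62% gives a difference of -5.61 percentage points.

-5.61 percentage points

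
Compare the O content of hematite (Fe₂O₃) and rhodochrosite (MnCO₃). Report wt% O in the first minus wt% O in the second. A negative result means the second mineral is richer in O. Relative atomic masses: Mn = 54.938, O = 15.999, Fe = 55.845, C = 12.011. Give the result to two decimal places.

-11.70 percentage points

First mineral: 47.997 g O in 159.687 g formula = 30.06 wt% O.
Second mineral: 47.997 g O in 114.946 g formula = 41.76 wt% O.
30.06% − 41.76% gives a difference of -11.70 percentage points.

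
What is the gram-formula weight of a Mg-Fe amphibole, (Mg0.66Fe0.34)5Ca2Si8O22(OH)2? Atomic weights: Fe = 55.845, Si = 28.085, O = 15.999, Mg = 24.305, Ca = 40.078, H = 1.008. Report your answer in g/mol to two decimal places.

865.97 g/mol

The formula mass is the sum 3.30(24.305) + 1.70(55.845) + 2(40.078) + 8(28.085) + 24(15.999) + 2(1.008).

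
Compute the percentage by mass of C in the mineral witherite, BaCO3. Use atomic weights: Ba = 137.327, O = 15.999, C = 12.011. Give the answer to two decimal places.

Molar mass of BaCO3: 1·137.327 + 1·12.011 + 3·15.999 = 197.335 g/mol.
Mass of C per formula unit: 1 × 12.011 = 12.011 g.
Weight fraction C = 12.011 / 197.335 = 0.0609.

6.09 wt%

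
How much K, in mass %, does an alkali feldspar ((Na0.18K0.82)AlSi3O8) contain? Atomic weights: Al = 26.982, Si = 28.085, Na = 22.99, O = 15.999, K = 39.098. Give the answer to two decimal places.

11.64 mass %

M((Na0.18K0.82)AlSi3O8) = 275.428 g/mol.
K contributes 0.82 × 39.098 = 32.060 g per mole.
32.060/275.428 = 0.1164 → 11.64%.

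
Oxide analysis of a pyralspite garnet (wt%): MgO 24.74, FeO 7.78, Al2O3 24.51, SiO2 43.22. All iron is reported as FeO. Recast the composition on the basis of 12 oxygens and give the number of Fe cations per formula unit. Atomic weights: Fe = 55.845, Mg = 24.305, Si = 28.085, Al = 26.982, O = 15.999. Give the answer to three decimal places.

0.451 Fe apfu

MgO (M=40.304): mol = 0.61383; Mg = 0.61383, O = 0.61383.
FeO (M=71.844): mol = 0.10829; Fe = 0.10829, O = 0.10829.
Al2O3 (M=101.961): mol = 0.24039; Al = 0.48078, O = 0.72117.
SiO2 (M=60.083): mol = 0.71934; Si = 0.71934, O = 1.43868.
ΣO = 2.88197; factor = 12/ΣO = 4.16382.
Fe apfu = 0.10829 × 4.16382 = 0.451.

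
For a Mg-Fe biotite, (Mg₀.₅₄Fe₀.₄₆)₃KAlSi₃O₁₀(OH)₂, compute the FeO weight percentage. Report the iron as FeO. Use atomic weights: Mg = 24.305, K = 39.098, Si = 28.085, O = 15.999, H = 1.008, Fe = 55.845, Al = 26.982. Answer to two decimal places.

Formula mass = 460.779 g/mol.
1.38 Fe → 1.3800 mol FeO per formula unit; M(FeO) = 71.844, so FeO mass = 99.145 g.
99.145/460.779 × 100 = 21.52 wt%.

21.52 wt%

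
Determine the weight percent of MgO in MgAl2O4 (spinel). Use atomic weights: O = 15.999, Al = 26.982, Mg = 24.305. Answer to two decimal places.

28.33 wt%

Molar mass of MgAl2O4 = 1*24.305 + 2*26.982 + 4*15.999 = 142.265 g/mol.
Each formula unit contains 1 Mg, equivalent to 1/1 = 1.0000 mol MgO.
M(MgO) = 1×24.305 + 1×15.999 = 40.304 g/mol.
Mass of MgO per formula unit = 1.0000 × 40.304 = 40.304 g.
MgO wt% = 40.304 / 142.265 × 100 = 28.33%.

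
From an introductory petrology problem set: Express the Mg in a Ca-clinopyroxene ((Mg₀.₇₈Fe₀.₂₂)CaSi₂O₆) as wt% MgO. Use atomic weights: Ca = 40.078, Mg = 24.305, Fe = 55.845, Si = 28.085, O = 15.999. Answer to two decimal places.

14.07 wt%

M((Mg₀.₇₈Fe₀.₂₂)CaSi₂O₆) = 223.486 g/mol; M(MgO) = 40.304 g/mol.
Moles MgO per formula unit = 0.78 Mg ÷ 1 = 0.7800.
MgO fraction = (0.7800 × 40.304) / 223.486 = 31.437/223.486 = 0.1407.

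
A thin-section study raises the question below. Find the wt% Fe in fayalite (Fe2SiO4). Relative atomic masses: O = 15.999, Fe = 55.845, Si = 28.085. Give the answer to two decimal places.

M(Fe2SiO4) = 203.771 g/mol.
Fe contributes 2 × 55.845 = 111.690 g per mole.
111.690/203.771 = 0.5481 → 54.81%.

54.81 mass %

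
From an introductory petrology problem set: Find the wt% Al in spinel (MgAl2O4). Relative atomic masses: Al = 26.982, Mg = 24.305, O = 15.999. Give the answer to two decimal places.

37.93 weight percent

Formula mass = 1·24.305 + 2·26.982 + 4·15.999 = 142.265 g/mol, of which 53.964 g is Al.
So Al makes up 53.964/142.265 = 0.3793 of the mass, i.e. 37.93%.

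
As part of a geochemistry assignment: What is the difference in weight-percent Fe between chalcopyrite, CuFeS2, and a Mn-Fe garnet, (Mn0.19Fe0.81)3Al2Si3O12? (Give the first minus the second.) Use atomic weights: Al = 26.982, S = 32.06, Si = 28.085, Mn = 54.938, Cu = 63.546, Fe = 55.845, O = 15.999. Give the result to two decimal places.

3.14 percentage points

M(CuFeS2) = 183.511 g/mol, so wt% Fe = 55.845/183.511 × 100 = 30.43%.
M((Mn0.19Fe0.81)3Al2Si3O12) = 497.225 g/mol, so wt% Fe = 135.703/497.225 × 100 = 27.29%.
30.43 − 27.29 = 3.14 pp.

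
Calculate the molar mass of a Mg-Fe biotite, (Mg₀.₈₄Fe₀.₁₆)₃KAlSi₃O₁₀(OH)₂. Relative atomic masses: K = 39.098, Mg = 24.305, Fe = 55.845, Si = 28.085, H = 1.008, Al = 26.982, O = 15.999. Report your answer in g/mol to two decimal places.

The formula mass is the sum 2.52·24.305 + 0.48·55.845 + 1·39.098 + 1·26.982 + 3·28.085 + 12·15.999 + 2·1.008.

432.39 g/mol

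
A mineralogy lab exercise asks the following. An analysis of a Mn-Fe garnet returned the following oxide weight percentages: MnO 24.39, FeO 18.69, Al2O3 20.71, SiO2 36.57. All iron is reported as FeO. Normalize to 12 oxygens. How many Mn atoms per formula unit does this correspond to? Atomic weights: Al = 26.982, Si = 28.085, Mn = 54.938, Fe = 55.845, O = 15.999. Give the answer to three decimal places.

MnO (M=70.937): mol = 0.34383; Mn = 0.34383, O = 0.34383.
FeO (M=71.844): mol = 0.26015; Fe = 0.26015, O = 0.26015.
Al2O3 (M=101.961): mol = 0.20312; Al = 0.40624, O = 0.60936.
SiO2 (M=60.083): mol = 0.60866; Si = 0.60866, O = 1.21732.
ΣO = 2.43066; factor = 12/ΣO = 4.93693.
Mn apfu = 0.34383 × 4.93693 = 1.697.

1.697 Mn apfu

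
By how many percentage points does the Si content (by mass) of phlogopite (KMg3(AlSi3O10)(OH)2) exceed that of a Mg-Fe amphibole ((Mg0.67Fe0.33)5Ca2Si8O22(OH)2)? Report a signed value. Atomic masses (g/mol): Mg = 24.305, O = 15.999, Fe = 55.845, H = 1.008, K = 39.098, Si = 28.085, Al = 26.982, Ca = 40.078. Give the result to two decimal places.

First mineral: 84.255 g Si in 417.254 g formula = 20.19 wt% Si.
Second mineral: 224.680 g Si in 864.394 g formula = 25.99 wt% Si.
20.19% − 25.99% gives a difference of -5.80 percentage points.

-5.80 percentage points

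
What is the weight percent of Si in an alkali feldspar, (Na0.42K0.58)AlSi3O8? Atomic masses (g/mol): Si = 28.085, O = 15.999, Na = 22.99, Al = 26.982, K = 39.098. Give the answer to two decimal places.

31.03 wt%

M((Na0.42K0.58)AlSi3O8) = 271.562 g/mol.
Si contributes 3 × 28.085 = 84.255 g per mole.
84.255/271.562 = 0.3103 → 31.03%.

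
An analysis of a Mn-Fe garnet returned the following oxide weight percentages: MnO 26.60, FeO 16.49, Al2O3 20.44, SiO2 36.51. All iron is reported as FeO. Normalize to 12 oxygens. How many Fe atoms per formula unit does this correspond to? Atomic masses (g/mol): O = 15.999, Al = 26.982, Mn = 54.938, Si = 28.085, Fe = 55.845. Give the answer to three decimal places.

MnO: 26.60/70.937 = 0.37498 mol → 0.37498 mol Mn, 0.37498 mol O.
FeO: 16.49/71.844 = 0.22953 mol → 0.22953 mol Fe, 0.22953 mol O.
Al2O3: 20.44/101.961 = 0.20047 mol → 0.40094 mol Al, 0.60141 mol O.
SiO2: 36.51/60.083 = 0.60766 mol → 0.60766 mol Si, 1.21532 mol O.
Total oxygen = 2.42124 mol. Normalization factor = 12/2.42124 = 4.95614.
Fe per 12 O = 0.22953 × 4.95614 = 1.138.

1.138 Fe apfu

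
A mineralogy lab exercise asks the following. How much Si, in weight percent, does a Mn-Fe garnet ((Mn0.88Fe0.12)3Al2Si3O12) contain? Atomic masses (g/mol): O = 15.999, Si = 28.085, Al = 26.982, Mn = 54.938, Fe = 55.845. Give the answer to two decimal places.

17.01 weight percent

Formula mass = 2.64·54.938 + 0.36·55.845 + 2·26.982 + 3·28.085 + 12·15.999 = 495.348 g/mol, of which 84.255 g is Si.
So Si makes up 84.255/495.348 = 0.1701 of the mass, i.e. 17.01%.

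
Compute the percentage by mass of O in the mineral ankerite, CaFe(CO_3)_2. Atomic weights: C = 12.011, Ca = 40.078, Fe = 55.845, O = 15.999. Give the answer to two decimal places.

Molar mass of CaFe(CO_3)_2: 1·40.078 + 1·55.845 + 2·12.011 + 6·15.999 = 215.939 g/mol.
Mass of O per formula unit: 6 × 15.999 = 95.994 g.
Weight fraction O = 95.994 / 215.939 = 0.4445.

44.45 wt%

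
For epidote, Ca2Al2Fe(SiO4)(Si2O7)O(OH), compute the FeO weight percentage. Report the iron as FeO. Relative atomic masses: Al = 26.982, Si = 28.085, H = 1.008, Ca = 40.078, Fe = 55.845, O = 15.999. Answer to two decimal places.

Formula mass = 483.215 g/mol.
1 Fe → 1.0000 mol FeO per formula unit; M(FeO) = 71.844, so FeO mass = 71.844 g.
71.844/483.215 × 100 = 14.87 wt%.

14.87 wt%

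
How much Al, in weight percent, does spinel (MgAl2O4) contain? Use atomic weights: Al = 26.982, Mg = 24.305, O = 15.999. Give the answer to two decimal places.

37.93 weight percent

Formula mass = 1×24.305 + 2×26.982 + 4×15.999 = 142.265 g/mol, of which 53.964 g is Al.
So Al makes up 53.964/142.265 = 0.3793 of the mass, i.e. 37.93%.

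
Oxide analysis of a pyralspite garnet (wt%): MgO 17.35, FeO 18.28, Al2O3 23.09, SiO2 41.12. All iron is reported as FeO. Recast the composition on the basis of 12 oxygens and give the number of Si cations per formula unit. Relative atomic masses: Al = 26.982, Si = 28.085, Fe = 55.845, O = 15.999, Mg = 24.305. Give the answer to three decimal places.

3.005 Si apfu

MgO (M=40.304): mol = 0.43048; Mg = 0.43048, O = 0.43048.
FeO (M=71.844): mol = 0.25444; Fe = 0.25444, O = 0.25444.
Al2O3 (M=101.961): mol = 0.22646; Al = 0.45292, O = 0.67938.
SiO2 (M=60.083): mol = 0.68439; Si = 0.68439, O = 1.36878.
ΣO = 2.73308; factor = 12/ΣO = 4.39065.
Si apfu = 0.68439 × 4.39065 = 3.005.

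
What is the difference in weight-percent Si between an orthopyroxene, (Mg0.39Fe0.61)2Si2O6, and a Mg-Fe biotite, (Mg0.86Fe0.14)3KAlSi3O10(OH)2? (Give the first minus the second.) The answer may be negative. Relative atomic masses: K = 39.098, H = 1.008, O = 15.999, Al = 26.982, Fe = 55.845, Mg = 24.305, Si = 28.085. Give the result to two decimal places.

3.91 percentage points

M((Mg0.39Fe0.61)2Si2O6) = 239.253 g/mol, so wt% Si = 56.170/239.253 × 100 = 23.48%.
M((Mg0.86Fe0.14)3KAlSi3O10(OH)2) = 430.501 g/mol, so wt% Si = 84.255/430.501 × 100 = 19.57%.
23.48 − 19.57 = 3.91 pp.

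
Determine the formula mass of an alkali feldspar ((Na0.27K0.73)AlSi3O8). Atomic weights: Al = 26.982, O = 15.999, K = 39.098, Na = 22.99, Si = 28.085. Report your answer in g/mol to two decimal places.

273.98 g/mol

M = 0.27(22.99) + 0.73(39.098) + 1(26.982) + 3(28.085) + 8(15.999)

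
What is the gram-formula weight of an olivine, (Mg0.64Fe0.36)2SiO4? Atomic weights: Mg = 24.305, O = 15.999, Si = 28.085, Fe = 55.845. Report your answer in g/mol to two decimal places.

M = 1.28*24.305 + 0.72*55.845 + 1*28.085 + 4*15.999

163.40 g/mol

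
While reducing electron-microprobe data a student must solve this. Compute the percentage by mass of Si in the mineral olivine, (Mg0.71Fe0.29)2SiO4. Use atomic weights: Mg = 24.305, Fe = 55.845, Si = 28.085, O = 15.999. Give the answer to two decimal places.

Formula mass = 1.42·24.305 + 0.58·55.845 + 1·28.085 + 4·15.999 = 158.984 g/mol, of which 28.085 g is Si.
So Si makes up 28.085/158.984 = 0.1767 of the mass, i.e. 17.67%.

17.67 weight percent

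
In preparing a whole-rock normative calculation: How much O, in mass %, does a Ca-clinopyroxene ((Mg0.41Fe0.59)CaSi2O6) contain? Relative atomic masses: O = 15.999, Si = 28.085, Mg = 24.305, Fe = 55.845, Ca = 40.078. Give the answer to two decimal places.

Formula mass = 0.41·24.305 + 0.59·55.845 + 1·40.078 + 2·28.085 + 6·15.999 = 235.156 g/mol, of which 95.994 g is O.
So O makes up 95.994/235.156 = 0.4082 of the mass, i.e. 40.82%.

40.82 mass %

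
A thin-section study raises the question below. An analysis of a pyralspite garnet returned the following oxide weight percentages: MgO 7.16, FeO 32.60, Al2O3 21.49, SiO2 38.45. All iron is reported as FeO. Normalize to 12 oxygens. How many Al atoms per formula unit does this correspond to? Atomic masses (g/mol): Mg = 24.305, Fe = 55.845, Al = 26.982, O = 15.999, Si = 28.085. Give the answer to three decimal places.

1.989 Al apfu

MgO: 7.16/40.304 = 0.17765 mol → 0.17765 mol Mg, 0.17765 mol O.
FeO: 32.60/71.844 = 0.45376 mol → 0.45376 mol Fe, 0.45376 mol O.
Al2O3: 21.49/101.961 = 0.21077 mol → 0.42154 mol Al, 0.63231 mol O.
SiO2: 38.45/60.083 = 0.63995 mol → 0.63995 mol Si, 1.27990 mol O.
Total oxygen = 2.54362 mol. Normalization factor = 12/2.54362 = 4.71769.
Al per 12 O = 0.42154 × 4.71769 = 1.989.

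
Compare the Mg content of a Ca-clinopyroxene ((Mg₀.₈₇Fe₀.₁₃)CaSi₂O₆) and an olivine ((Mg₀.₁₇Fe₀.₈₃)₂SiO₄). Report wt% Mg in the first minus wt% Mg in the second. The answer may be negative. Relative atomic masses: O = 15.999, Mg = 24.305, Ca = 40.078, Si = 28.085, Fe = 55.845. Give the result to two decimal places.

M((Mg₀.₈₇Fe₀.₁₃)CaSi₂O₆) = 220.647 g/mol, so wt% Mg = 21.145/220.647 × 100 = 9.58%.
M((Mg₀.₁₇Fe₀.₈₃)₂SiO₄) = 193.047 g/mol, so wt% Mg = 8.264/193.047 × 100 = 4.28%.
9.58 − 4.28 = 5.30 pp.

5.30 percentage points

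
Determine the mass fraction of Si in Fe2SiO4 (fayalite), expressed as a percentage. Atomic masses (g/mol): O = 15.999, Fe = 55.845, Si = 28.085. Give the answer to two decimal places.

Molar mass of Fe2SiO4: 2·55.845 + 1·28.085 + 4·15.999 = 203.771 g/mol.
Mass of Si per formula unit: 1 × 28.085 = 28.085 g.
Weight fraction Si = 28.085 / 203.771 = 0.1378.

13.78 wt%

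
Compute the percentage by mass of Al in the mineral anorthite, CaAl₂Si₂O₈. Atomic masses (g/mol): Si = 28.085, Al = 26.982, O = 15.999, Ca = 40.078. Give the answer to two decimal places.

19.40 weight percent

Molar mass of CaAl₂Si₂O₈: 1*40.078 + 2*26.982 + 2*28.085 + 8*15.999 = 278.204 g/mol.
Mass of Al per formula unit: 2 × 26.982 = 53.964 g.
Weight fraction Al = 53.964 / 278.204 = 0.1940.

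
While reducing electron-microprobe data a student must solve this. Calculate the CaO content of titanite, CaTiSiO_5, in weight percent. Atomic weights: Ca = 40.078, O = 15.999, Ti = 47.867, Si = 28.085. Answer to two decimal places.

28.61 wt%

M(CaTiSiO_5) = 196.025 g/mol; M(CaO) = 56.077 g/mol.
Moles CaO per formula unit = 1 Ca ÷ 1 = 1.0000.
CaO fraction = (1.0000 × 56.077) / 196.025 = 56.077/196.025 = 0.2861.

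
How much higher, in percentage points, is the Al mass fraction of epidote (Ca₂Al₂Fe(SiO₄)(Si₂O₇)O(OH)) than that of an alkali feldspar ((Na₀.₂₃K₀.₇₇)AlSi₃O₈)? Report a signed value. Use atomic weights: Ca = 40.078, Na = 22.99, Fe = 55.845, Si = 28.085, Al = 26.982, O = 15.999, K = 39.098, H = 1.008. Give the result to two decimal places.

1.34 percentage points

First mineral: 53.964 g Al in 483.215 g formula = 11.17 wt% Al.
Second mineral: 26.982 g Al in 274.622 g formula = 9.83 wt% Al.
11.17% − 9.83% gives a difference of 1.34 percentage points.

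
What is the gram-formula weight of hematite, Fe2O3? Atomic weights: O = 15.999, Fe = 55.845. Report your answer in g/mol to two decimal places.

M = 2×55.845 + 3×15.999

159.69 g/mol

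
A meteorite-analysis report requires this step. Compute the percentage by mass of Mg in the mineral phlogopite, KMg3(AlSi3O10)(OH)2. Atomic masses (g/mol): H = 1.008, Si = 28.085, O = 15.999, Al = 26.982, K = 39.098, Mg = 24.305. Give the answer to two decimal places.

Formula mass = 1·39.098 + 3·24.305 + 1·26.982 + 3·28.085 + 12·15.999 + 2·1.008 = 417.254 g/mol, of which 72.915 g is Mg.
So Mg makes up 72.915/417.254 = 0.1747 of the mass, i.e. 17.47%.

17.47 wt%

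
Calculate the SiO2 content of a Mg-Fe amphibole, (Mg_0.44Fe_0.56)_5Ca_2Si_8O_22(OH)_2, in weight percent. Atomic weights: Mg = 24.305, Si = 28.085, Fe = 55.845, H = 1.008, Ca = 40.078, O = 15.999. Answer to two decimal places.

53.37 wt%

Formula mass = 900.665 g/mol.
8 Si → 8.0000 mol SiO2 per formula unit; M(SiO2) = 60.083, so SiO2 mass = 480.664 g.
480.664/900.665 × 100 = 53.37 wt%.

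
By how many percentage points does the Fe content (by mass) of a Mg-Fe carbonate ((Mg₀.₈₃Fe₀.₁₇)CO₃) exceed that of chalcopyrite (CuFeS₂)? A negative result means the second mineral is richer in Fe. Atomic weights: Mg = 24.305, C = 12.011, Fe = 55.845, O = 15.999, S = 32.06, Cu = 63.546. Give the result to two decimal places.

-19.84 percentage points

M((Mg₀.₈₃Fe₀.₁₇)CO₃) = 89.675 g/mol, so wt% Fe = 9.494/89.675 × 100 = 10.59%.
M(CuFeS₂) = 183.511 g/mol, so wt% Fe = 55.845/183.511 × 100 = 30.43%.
10.59 − 30.43 = -19.84 pp.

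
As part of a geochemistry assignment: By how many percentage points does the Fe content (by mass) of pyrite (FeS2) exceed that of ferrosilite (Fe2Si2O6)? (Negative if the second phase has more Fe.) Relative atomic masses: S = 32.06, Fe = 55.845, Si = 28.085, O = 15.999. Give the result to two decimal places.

4.22 percentage points

M(FeS2) = 119.965 g/mol, so wt% Fe = 55.845/119.965 × 100 = 46.55%.
M(Fe2Si2O6) = 263.854 g/mol, so wt% Fe = 111.690/263.854 × 100 = 42.33%.
46.55 − 42.33 = 4.22 pp.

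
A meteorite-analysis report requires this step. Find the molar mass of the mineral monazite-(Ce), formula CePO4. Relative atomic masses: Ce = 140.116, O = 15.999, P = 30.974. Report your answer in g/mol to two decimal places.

235.09 g/mol

M = 1*140.116 + 1*30.974 + 4*15.999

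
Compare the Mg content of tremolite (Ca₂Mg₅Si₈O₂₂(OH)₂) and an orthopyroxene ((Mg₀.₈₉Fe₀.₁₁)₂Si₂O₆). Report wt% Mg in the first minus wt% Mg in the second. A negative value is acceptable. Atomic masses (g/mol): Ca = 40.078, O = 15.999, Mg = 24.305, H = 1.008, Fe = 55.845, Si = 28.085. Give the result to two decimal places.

-5.87 percentage points

First mineral: 121.525 g Mg in 812.353 g formula = 14.96 wt% Mg.
Second mineral: 43.263 g Mg in 207.713 g formula = 20.83 wt% Mg.
14.96% − 20.83% gives a difference of -5.87 percentage points.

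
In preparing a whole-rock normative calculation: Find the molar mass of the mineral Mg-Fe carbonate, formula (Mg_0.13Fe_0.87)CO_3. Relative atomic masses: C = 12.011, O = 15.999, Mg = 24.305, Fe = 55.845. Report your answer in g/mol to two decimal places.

The formula mass is the sum 0.13×24.305 + 0.87×55.845 + 1×12.011 + 3×15.999.

111.75 g/mol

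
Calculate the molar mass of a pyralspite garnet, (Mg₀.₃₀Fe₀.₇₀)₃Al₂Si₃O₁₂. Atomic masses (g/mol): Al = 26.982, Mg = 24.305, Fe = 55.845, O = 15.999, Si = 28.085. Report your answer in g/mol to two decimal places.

469.36 g/mol

The formula mass is the sum 0.90×24.305 + 2.10×55.845 + 2×26.982 + 3×28.085 + 12×15.999.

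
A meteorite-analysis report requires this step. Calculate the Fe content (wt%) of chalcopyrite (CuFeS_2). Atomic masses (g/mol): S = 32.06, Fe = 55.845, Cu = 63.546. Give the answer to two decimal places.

30.43 wt%

Formula mass = 1×63.546 + 1×55.845 + 2×32.06 = 183.511 g/mol, of which 55.845 g is Fe.
So Fe makes up 55.845/183.511 = 0.3043 of the mass, i.e. 30.43%.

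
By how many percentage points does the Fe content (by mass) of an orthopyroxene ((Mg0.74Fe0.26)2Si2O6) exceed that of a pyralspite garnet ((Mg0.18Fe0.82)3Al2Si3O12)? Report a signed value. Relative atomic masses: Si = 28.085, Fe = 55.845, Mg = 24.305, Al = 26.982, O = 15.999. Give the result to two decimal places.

First mineral: 29.039 g Fe in 217.175 g formula = 13.37 wt% Fe.
Second mineral: 137.379 g Fe in 480.710 g formula = 28.58 wt% Fe.
13.37% − 28.58% gives a difference of -15.21 percentage points.

-15.21 percentage points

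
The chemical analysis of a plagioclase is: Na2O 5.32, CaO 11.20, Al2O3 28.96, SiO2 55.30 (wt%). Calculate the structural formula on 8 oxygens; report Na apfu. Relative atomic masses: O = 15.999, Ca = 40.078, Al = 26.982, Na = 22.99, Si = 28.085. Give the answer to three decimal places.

Na2O (M=61.979): mol = 0.08584; Na = 0.17168, O = 0.08584.
CaO (M=56.077): mol = 0.19973; Ca = 0.19973, O = 0.19973.
Al2O3 (M=101.961): mol = 0.28403; Al = 0.56806, O = 0.85209.
SiO2 (M=60.083): mol = 0.92039; Si = 0.92039, O = 1.84078.
ΣO = 2.97844; factor = 8/ΣO = 2.68597.
Na apfu = 0.17168 × 2.68597 = 0.461.

0.461 Na apfu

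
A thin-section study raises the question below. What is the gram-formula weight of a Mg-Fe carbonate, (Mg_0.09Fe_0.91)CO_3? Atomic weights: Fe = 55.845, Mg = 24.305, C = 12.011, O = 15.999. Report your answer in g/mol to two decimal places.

113.01 g/mol

M = 0.09(24.305) + 0.91(55.845) + 1(12.011) + 3(15.999)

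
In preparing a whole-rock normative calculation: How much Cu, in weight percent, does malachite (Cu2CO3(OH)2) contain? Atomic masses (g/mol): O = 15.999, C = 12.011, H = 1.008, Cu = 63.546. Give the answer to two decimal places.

57.48 weight percent

Molar mass of Cu2CO3(OH)2: 2×63.546 + 1×12.011 + 5×15.999 + 2×1.008 = 221.114 g/mol.
Mass of Cu per formula unit: 2 × 63.546 = 127.092 g.
Weight fraction Cu = 127.092 / 221.114 = 0.5748.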